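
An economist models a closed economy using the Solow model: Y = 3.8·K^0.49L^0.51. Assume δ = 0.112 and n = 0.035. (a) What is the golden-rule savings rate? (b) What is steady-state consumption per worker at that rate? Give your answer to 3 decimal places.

(a) s_gold = 0.490; (b) c_gold ≈ 22.222

Capital per worker breaks even when investment replaces (n + δ)·k; here n + δ = 0.147.
For Cobb-Douglas, s_gold equals capital's share: s_gold = 0.49.
Setting f'(k) = n+δ gives 0.49·3.8·k^(0.49−1) = 0.147, hence k_gold = (0.49·3.8/0.147)^(1/0.51) ≈ 145.2389.
y_gold = 3.8·145.2389^0.49 ≈ 43.5717; c_gold = (1−0.49)·y_gold ≈ 22.2216.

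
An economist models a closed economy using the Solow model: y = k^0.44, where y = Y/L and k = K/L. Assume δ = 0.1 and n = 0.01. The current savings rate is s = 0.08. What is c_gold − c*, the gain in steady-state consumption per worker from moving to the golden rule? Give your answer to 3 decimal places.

n + δ = 0.01 + 0.1 = 0.11.
Current steady state (s = 0.08): k* = (0.08/0.11)^(1/0.56) ≈ 0.5663, y* = 0.5663^0.44 ≈ 0.7786, c* = (1−0.08)·0.7786 ≈ 0.7163.
Setting f'(k) = n+δ gives 0.44·k^(0.44−1) = 0.11, hence k_gold = (0.44/0.11)^(1/0.56) ≈ 11.8880.
y_gold = 11.8880^0.44 ≈ 2.9720, c_gold = y_gold − 0.11·k_gold ≈ 1.6643.
Gain: Δc = 1.6643 − 0.7163 ≈ 0.9480.

Δc ≈ 0.948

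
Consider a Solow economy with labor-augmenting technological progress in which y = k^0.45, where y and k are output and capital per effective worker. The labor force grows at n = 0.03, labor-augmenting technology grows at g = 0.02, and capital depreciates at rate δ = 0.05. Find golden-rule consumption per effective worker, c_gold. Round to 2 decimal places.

c_gold ≈ 1.88

n + g + δ = 0.03 + 0.02 + 0.05 = 0.1.
Golden rule sets MPK = n+g+δ: 0.45·k^(0.45−1) = 0.1, so k_gold = (0.45/0.1)^(1/0.55) ≈ 15.4049.
y_gold = 15.4049^0.45 ≈ 3.4233.
c_gold = y_gold − (n+g+δ)·k_gold = 3.4233 − 0.1·15.4049 ≈ 1.8828.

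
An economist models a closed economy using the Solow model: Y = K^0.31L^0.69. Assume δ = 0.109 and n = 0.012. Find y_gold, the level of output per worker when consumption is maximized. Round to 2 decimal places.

y_gold ≈ 1.53

n + δ = 0.012 + 0.109 = 0.121.
Maximizing c = f(k) − (n+δ)·k gives f'(k) = n+δ, i.e. 0.31·k^(0.31−1) = 0.121, so k_gold = (0.31/0.121)^(1/0.69) ≈ 3.9097.
Output: y_gold = k_gold^0.31 = 3.9097^0.31 ≈ 1.5260.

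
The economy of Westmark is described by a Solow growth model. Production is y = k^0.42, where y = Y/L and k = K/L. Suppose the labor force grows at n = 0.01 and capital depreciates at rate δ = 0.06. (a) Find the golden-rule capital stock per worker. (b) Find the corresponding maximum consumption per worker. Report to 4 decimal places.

Break-even investment rate: n + δ = 0.01 + 0.06 = 0.07.
At the golden rule the marginal product of capital equals n+δ: 0.42·k^(0.42−1) = 0.07. Solving, k_gold = (0.42/0.07)^(1/0.58) ≈ 21.9604.
y_gold = 21.9604^0.42 ≈ 3.6601; c_gold = y_gold − 0.07·k_gold ≈ 2.1228.

(a) k_gold ≈ 21.9604; (b) c_gold ≈ 2.1228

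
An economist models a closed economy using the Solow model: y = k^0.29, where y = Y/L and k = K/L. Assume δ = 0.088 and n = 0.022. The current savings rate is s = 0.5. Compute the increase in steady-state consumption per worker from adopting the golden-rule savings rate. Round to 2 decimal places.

Capital per worker breaks even when investment replaces (n + δ)·k; here n + δ = 0.11.
Current steady state (s = 0.5): k* = (0.5/0.11)^(1/0.71) ≈ 8.4366, y* = 8.4366^0.29 ≈ 1.8560, c* = (1−0.5)·1.8560 ≈ 0.9280.
Golden rule sets MPK = n+δ: 0.29·k^(0.29−1) = 0.11, so k_gold = (0.29/0.11)^(1/0.71) ≈ 3.9171.
y_gold = 3.9171^0.29 ≈ 1.4858, c_gold = y_gold − 0.11·k_gold ≈ 1.0549.
Gain: Δc = 1.0549 − 0.9280 ≈ 0.1269.

Δc ≈ 0.13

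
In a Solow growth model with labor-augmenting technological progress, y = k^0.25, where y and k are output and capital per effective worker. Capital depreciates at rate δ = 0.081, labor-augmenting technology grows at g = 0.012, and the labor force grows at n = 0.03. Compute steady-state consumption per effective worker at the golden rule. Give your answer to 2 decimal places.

c_gold ≈ 0.95

Break-even investment rate: n + g + δ = 0.03 + 0.012 + 0.081 = 0.123.
Setting f'(k) = n+g+δ gives 0.25·k^(0.25−1) = 0.123, hence k_gold = (0.25/0.123)^(1/0.75) ≈ 2.5746.
y_gold = 2.5746^0.25 ≈ 1.2667.
c_gold = y_gold − (n+g+δ)·k_gold = 1.2667 − 0.123·2.5746 ≈ 0.9500.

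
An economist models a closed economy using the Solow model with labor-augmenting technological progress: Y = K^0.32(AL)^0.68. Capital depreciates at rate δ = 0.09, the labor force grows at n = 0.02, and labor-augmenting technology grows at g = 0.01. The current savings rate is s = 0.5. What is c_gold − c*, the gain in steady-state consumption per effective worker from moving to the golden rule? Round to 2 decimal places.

Δc ≈ 0.10

n + g + δ = 0.02 + 0.01 + 0.09 = 0.12.
Current steady state (s = 0.5): k* = (0.5/0.12)^(1/0.68) ≈ 8.1556, y* = 8.1556^0.32 ≈ 1.9573, c* = (1−0.5)·1.9573 ≈ 0.9787.
At the golden rule the marginal product of capital equals n+g+δ: 0.32·k^(0.32−1) = 0.12. Solving, k_gold = (0.32/0.12)^(1/0.68) ≈ 4.2308.
y_gold = 4.2308^0.32 ≈ 1.5866, c_gold = y_gold − 0.12·k_gold ≈ 1.0789.
Gain: Δc = 1.0789 − 0.9787 ≈ 0.1002.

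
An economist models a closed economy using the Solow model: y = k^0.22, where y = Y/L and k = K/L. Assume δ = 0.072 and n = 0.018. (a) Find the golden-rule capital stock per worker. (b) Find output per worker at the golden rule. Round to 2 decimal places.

The effective depreciation rate is n + δ = 0.018 + 0.072 = 0.09.
Golden rule sets MPK = n+δ: 0.22·k^(0.22−1) = 0.09, so k_gold = (0.22/0.09)^(1/0.78) ≈ 3.1453.
y_gold = 3.1453^0.22 ≈ 1.2867.

(a) k_gold ≈ 3.15; (b) y_gold ≈ 1.29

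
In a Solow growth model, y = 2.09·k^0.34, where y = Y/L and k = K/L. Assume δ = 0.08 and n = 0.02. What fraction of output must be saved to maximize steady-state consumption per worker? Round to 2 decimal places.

s_gold = 0.34

The effective depreciation rate is n + δ = 0.02 + 0.08 = 0.1.
At the golden rule MPK = n+δ, and in any Cobb-Douglas steady state s = (n+δ)·k/y = MPK·k/y = capital's share 0.34.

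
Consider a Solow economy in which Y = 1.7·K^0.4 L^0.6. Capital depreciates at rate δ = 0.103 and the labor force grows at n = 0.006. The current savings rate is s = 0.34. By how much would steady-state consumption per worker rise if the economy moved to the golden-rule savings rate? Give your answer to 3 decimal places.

Δc ≈ 0.045

n + δ = 0.006 + 0.103 = 0.109.
Current steady state (s = 0.34): k* = (0.34·1.7/0.109)^(1/0.6) ≈ 16.1251, y* = 1.7·16.1251^0.4 ≈ 5.1695, c* = (1−0.34)·5.1695 ≈ 3.4119.
Golden rule sets MPK = n+δ: 0.4·1.7·k^(0.4−1) = 0.109, so k_gold = (0.4·1.7/0.109)^(1/0.6) ≈ 21.1416.
y_gold = 1.7·21.1416^0.4 ≈ 5.7611, c_gold = y_gold − 0.109·k_gold ≈ 3.4566.
Gain: Δc = 3.4566 − 3.4119 ≈ 0.0448.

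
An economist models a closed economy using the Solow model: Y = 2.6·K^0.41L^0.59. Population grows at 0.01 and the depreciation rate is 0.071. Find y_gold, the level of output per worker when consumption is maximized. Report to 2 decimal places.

y_gold ≈ 15.59

Break-even investment rate: n + δ = 0.01 + 0.071 = 0.081.
At the golden rule the marginal product of capital equals n+δ: 0.41·2.6·k^(0.41−1) = 0.081. Solving, k_gold = (0.41·2.6/0.081)^(1/0.59) ≈ 78.8990.
Output: y_gold = 2.6·k_gold^0.41 = 2.6·78.8990^0.41 ≈ 15.5874.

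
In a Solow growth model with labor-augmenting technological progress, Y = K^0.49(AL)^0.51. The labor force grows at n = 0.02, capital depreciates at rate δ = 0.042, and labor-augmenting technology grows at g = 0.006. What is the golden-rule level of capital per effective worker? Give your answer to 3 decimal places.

k_gold ≈ 48.055

n + g + δ = 0.02 + 0.006 + 0.042 = 0.068.
Golden rule sets MPK = n+g+δ: 0.49·k^(0.49−1) = 0.068, so k_gold = (0.49/0.068)^(1/0.51) ≈ 48.0551.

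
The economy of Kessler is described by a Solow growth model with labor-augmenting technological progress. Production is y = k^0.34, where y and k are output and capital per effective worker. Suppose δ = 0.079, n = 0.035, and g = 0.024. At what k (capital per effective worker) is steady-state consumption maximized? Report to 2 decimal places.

k_gold ≈ 3.92

Break-even investment rate: n + g + δ = 0.035 + 0.024 + 0.079 = 0.138.
Setting f'(k) = n+g+δ gives 0.34·k^(0.34−1) = 0.138, hence k_gold = (0.34/0.138)^(1/0.66) ≈ 3.9204.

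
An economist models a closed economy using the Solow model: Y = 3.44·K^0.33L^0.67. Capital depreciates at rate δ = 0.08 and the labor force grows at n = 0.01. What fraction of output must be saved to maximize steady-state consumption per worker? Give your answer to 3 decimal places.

Break-even investment rate: n + δ = 0.01 + 0.08 = 0.09.
At the golden rule MPK = n+δ, and in any Cobb-Douglas steady state s = (n+δ)·k/y = MPK·k/y = capital's share 0.33.

s_gold = 0.330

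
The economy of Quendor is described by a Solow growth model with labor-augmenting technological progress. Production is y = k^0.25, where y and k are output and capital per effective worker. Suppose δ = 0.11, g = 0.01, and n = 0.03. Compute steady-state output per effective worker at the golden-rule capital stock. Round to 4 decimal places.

n + g + δ = 0.03 + 0.01 + 0.11 = 0.15.
Maximizing c = f(k) − (n+g+δ)·k gives f'(k) = n+g+δ, i.e. 0.25·k^(0.25−1) = 0.15, so k_gold = (0.25/0.15)^(1/0.75) ≈ 1.9761.
Output: y_gold = k_gold^0.25 = 1.9761^0.25 ≈ 1.1856.

y_gold ≈ 1.1856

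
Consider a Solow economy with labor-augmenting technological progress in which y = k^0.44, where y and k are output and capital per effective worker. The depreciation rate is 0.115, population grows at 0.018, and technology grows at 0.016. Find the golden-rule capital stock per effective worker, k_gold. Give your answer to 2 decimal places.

The effective depreciation rate is n + g + δ = 0.018 + 0.016 + 0.115 = 0.149.
Setting f'(k) = n+g+δ gives 0.44·k^(0.44−1) = 0.149, hence k_gold = (0.44/0.149)^(1/0.56) ≈ 6.9145.

k_gold ≈ 6.91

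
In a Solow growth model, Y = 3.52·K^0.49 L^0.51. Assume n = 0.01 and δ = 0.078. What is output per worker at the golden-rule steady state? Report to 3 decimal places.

Break-even investment rate: n + δ = 0.01 + 0.078 = 0.088.
Golden rule sets MPK = n+δ: 0.49·3.52·k^(0.49−1) = 0.088, so k_gold = (0.49·3.52/0.088)^(1/0.51) ≈ 341.8499.
Output: y_gold = 3.52·k_gold^0.49 = 3.52·341.8499^0.49 ≈ 61.3934.

y_gold ≈ 61.393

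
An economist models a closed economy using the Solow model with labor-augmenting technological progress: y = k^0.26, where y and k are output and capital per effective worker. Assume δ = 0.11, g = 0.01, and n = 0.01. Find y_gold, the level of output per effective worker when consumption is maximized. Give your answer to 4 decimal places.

Capital per effective worker breaks even when investment replaces (n + g + δ)·k; here n + g + δ = 0.13.
Maximizing c = f(k) − (n+g+δ)·k gives f'(k) = n+g+δ, i.e. 0.26·k^(0.26−1) = 0.13, so k_gold = (0.26/0.13)^(1/0.74) ≈ 2.5515.
Output: y_gold = k_gold^0.26 = 2.5515^0.26 ≈ 1.2758.

y_gold ≈ 1.2758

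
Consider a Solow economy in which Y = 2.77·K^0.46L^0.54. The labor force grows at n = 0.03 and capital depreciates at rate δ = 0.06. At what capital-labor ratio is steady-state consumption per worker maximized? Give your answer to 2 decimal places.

Capital per worker breaks even when investment replaces (n + δ)·k; here n + δ = 0.09.
Setting f'(k) = n+δ gives 0.46·2.77·k^(0.46−1) = 0.09, hence k_gold = (0.46·2.77/0.09)^(1/0.54) ≈ 135.3544.

k_gold ≈ 135.35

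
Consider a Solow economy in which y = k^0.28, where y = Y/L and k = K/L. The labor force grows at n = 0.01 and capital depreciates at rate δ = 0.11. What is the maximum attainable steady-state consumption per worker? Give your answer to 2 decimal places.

Capital per worker breaks even when investment replaces (n + δ)·k; here n + δ = 0.12.
Maximizing c = f(k) − (n+δ)·k gives f'(k) = n+δ, i.e. 0.28·k^(0.28−1) = 0.12, so k_gold = (0.28/0.12)^(1/0.72) ≈ 3.2440.
y_gold = 3.2440^0.28 ≈ 1.3903.
c_gold = y_gold − (n+δ)·k_gold = 1.3903 − 0.12·3.2440 ≈ 1.0010.

c_gold ≈ 1.00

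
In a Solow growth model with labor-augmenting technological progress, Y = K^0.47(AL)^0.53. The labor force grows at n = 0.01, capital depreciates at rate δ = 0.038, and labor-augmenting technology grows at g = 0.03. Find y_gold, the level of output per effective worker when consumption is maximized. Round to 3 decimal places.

y_gold ≈ 4.917

Break-even investment rate: n + g + δ = 0.01 + 0.03 + 0.038 = 0.078.
Maximizing c = f(k) − (n+g+δ)·k gives f'(k) = n+g+δ, i.e. 0.47·k^(0.47−1) = 0.078, so k_gold = (0.47/0.078)^(1/0.53) ≈ 29.6281.
Output: y_gold = k_gold^0.47 = 29.6281^0.47 ≈ 4.9170.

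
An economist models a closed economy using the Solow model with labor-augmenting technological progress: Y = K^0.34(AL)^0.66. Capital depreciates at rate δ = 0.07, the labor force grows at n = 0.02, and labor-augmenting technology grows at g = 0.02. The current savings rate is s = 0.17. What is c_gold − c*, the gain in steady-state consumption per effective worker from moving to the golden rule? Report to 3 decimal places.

The effective depreciation rate is n + g + δ = 0.02 + 0.02 + 0.07 = 0.11.
Current steady state (s = 0.17): k* = (0.17/0.11)^(1/0.66) ≈ 1.9340, y* = 1.9340^0.34 ≈ 1.2514, c* = (1−0.17)·1.2514 ≈ 1.0387.
Maximizing c = f(k) − (n+g+δ)·k gives f'(k) = n+g+δ, i.e. 0.34·k^(0.34−1) = 0.11, so k_gold = (0.34/0.11)^(1/0.66) ≈ 5.5278.
y_gold = 5.5278^0.34 ≈ 1.7884, c_gold = y_gold − 0.11·k_gold ≈ 1.1804.
Gain: Δc = 1.1804 − 1.0387 ≈ 0.1417.

Δc ≈ 0.142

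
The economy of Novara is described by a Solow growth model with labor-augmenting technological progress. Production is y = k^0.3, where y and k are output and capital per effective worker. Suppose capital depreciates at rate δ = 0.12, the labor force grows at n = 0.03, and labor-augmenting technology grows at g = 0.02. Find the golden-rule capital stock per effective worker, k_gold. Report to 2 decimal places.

k_gold ≈ 2.25

The effective depreciation rate is n + g + δ = 0.03 + 0.02 + 0.12 = 0.17.
Golden rule sets MPK = n+g+δ: 0.3·k^(0.3−1) = 0.17, so k_gold = (0.3/0.17)^(1/0.7) ≈ 2.2511.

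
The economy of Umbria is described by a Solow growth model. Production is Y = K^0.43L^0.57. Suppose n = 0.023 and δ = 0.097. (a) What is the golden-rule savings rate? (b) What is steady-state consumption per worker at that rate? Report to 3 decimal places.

(a) s_gold = 0.430; (b) c_gold ≈ 1.493

n + δ = 0.023 + 0.097 = 0.12.
For Cobb-Douglas, s_gold equals capital's share: s_gold = 0.43.
Golden rule sets MPK = n+δ: 0.43·k^(0.43−1) = 0.12, so k_gold = (0.43/0.12)^(1/0.57) ≈ 9.3850.
y_gold = 9.3850^0.43 ≈ 2.6191; c_gold = (1−0.43)·y_gold ≈ 1.4929.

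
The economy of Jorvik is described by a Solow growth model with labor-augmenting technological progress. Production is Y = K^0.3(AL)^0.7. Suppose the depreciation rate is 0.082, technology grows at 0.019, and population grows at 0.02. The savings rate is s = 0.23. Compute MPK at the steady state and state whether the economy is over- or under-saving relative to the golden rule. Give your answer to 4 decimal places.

Break-even investment rate: n + g + δ = 0.02 + 0.019 + 0.082 = 0.121.
Steady-state k*: s·k^0.3 = 0.121·k gives k* = (0.23/0.121)^(1/0.7) ≈ 2.5032.
MPK = 0.3·2.5032^(-0.7) ≈ 0.1578.
MPK > n+g+δ = 0.121, so the economy is dynamically efficient (under-saving).

under-saving; MPK ≈ 0.1578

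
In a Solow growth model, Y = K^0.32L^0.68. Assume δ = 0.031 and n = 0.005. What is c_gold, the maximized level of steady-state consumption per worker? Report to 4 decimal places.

The effective depreciation rate is n + δ = 0.005 + 0.031 = 0.036.
Maximizing c = f(k) − (n+δ)·k gives f'(k) = n+δ, i.e. 0.32·k^(0.32−1) = 0.036, so k_gold = (0.32/0.036)^(1/0.68) ≈ 24.8521.
y_gold = 24.8521^0.32 ≈ 2.7959.
c_gold = y_gold − (n+δ)·k_gold = 2.7959 − 0.036·24.8521 ≈ 1.9012.

c_gold ≈ 1.9012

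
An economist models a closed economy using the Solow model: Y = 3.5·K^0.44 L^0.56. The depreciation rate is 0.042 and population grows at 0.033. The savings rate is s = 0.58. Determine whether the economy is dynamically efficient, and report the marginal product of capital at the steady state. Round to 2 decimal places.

The effective depreciation rate is n + δ = 0.033 + 0.042 = 0.075.
Steady-state k*: s·A·k^0.44 = 0.075·k gives k* = (0.58·3.5/0.075)^(1/0.56) ≈ 361.3427.
MPK = 0.44·3.5·361.3427^(-0.56) ≈ 0.0569.
MPK < n+δ = 0.075, so the economy is dynamically inefficient (over-saving).

dynamically inefficient; MPK ≈ 0.06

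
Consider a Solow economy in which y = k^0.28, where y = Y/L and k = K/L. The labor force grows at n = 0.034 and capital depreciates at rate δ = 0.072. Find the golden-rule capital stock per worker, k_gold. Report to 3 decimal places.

k_gold ≈ 3.854

n + δ = 0.034 + 0.072 = 0.106.
At the golden rule the marginal product of capital equals n+δ: 0.28·k^(0.28−1) = 0.106. Solving, k_gold = (0.28/0.106)^(1/0.72) ≈ 3.8539.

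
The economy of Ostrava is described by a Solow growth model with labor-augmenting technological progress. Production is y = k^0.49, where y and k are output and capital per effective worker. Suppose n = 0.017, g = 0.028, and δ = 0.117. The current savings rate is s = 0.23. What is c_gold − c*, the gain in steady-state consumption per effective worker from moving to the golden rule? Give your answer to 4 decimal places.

Break-even investment rate: n + g + δ = 0.017 + 0.028 + 0.117 = 0.162.
Current steady state (s = 0.23): k* = (0.23/0.162)^(1/0.51) ≈ 1.9882, y* = 1.9882^0.49 ≈ 1.4004, c* = (1−0.23)·1.4004 ≈ 1.0783.
At the golden rule the marginal product of capital equals n+g+δ: 0.49·k^(0.49−1) = 0.162. Solving, k_gold = (0.49/0.162)^(1/0.51) ≈ 8.7602.
y_gold = 8.7602^0.49 ≈ 2.8962, c_gold = y_gold − 0.162·k_gold ≈ 1.4771.
Gain: Δc = 1.4771 − 1.0783 ≈ 0.3988.

Δc ≈ 0.3988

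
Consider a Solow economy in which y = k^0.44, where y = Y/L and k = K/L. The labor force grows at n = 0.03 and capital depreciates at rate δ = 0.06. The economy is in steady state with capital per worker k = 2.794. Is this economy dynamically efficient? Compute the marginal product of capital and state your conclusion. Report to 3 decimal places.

dynamically efficient; MPK ≈ 0.247

The effective depreciation rate is n + δ = 0.03 + 0.06 = 0.09.
MPK = 0.44·k^(0.44−1) = 0.44·2.794^(-0.56) ≈ 0.2475.
MPK > 0.09, so the economy is dynamically efficient (under-saving).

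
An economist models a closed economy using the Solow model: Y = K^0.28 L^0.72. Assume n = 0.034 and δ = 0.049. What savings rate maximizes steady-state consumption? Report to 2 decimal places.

Capital per worker breaks even when investment replaces (n + δ)·k; here n + δ = 0.083.
At the golden rule MPK = n+δ, and in any Cobb-Douglas steady state s = (n+δ)·k/y = MPK·k/y = capital's share 0.28.

s_gold = 0.28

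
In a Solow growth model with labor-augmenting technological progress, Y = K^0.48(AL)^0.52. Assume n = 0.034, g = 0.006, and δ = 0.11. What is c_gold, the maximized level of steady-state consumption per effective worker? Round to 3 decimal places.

Capital per effective worker breaks even when investment replaces (n + g + δ)·k; here n + g + δ = 0.15.
At the golden rule the marginal product of capital equals n+g+δ: 0.48·k^(0.48−1) = 0.15. Solving, k_gold = (0.48/0.15)^(1/0.52) ≈ 9.3636.
y_gold = 9.3636^0.48 ≈ 2.9261.
c_gold = y_gold − (n+g+δ)·k_gold = 2.9261 − 0.15·9.3636 ≈ 1.5216.

c_gold ≈ 1.522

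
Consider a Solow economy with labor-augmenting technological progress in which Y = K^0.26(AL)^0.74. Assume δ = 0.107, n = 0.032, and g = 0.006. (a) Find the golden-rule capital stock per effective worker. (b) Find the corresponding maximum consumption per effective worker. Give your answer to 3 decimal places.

(a) k_gold ≈ 2.201; (b) c_gold ≈ 0.909

Capital per effective worker breaks even when investment replaces (n + g + δ)·k; here n + g + δ = 0.145.
Maximizing c = f(k) − (n+g+δ)·k gives f'(k) = n+g+δ, i.e. 0.26·k^(0.26−1) = 0.145, so k_gold = (0.26/0.145)^(1/0.74) ≈ 2.2015.
y_gold = 2.2015^0.26 ≈ 1.2277; c_gold = y_gold − 0.145·k_gold ≈ 0.9085.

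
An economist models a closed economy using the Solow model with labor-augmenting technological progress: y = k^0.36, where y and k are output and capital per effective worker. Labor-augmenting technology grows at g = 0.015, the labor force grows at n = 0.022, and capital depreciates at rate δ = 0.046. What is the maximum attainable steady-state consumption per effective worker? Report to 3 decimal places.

n + g + δ = 0.022 + 0.015 + 0.046 = 0.083.
Golden rule sets MPK = n+g+δ: 0.36·k^(0.36−1) = 0.083, so k_gold = (0.36/0.083)^(1/0.64) ≈ 9.9006.
y_gold = 9.9006^0.36 ≈ 2.2826.
c_gold = y_gold − (n+g+δ)·k_gold = 2.2826 − 0.083·9.9006 ≈ 1.4609.

c_gold ≈ 1.461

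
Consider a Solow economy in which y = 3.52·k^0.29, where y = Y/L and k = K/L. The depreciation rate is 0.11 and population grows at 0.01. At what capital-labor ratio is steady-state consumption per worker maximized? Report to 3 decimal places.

k_gold ≈ 20.395

Capital per worker breaks even when investment replaces (n + δ)·k; here n + δ = 0.12.
Maximizing c = f(k) − (n+δ)·k gives f'(k) = n+δ, i.e. 0.29·3.52·k^(0.29−1) = 0.12, so k_gold = (0.29·3.52/0.12)^(1/0.71) ≈ 20.3948.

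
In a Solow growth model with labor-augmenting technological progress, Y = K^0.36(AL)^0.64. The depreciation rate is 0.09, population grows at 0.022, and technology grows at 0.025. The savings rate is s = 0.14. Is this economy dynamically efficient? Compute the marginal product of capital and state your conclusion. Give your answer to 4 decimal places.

dynamically efficient; MPK ≈ 0.3523

Capital per effective worker breaks even when investment replaces (n + g + δ)·k; here n + g + δ = 0.137.
Steady-state k*: s·k^0.36 = 0.137·k gives k* = (0.14/0.137)^(1/0.64) ≈ 1.0344.
MPK = 0.36·1.0344^(-0.64) ≈ 0.3523.
MPK > n+g+δ = 0.137, so the economy is dynamically efficient (under-saving).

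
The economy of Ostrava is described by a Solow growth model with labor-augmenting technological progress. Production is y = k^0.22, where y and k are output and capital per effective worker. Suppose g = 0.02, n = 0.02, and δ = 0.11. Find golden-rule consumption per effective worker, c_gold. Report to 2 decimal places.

c_gold ≈ 0.87

The effective depreciation rate is n + g + δ = 0.02 + 0.02 + 0.11 = 0.15.
At the golden rule the marginal product of capital equals n+g+δ: 0.22·k^(0.22−1) = 0.15. Solving, k_gold = (0.22/0.15)^(1/0.78) ≈ 1.6340.
y_gold = 1.6340^0.22 ≈ 1.1141.
c_gold = y_gold − (n+g+δ)·k_gold = 1.1141 − 0.15·1.6340 ≈ 0.8690.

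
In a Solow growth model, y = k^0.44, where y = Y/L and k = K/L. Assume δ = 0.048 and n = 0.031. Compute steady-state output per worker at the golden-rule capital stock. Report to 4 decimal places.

Capital per worker breaks even when investment replaces (n + δ)·k; here n + δ = 0.079.
At the golden rule the marginal product of capital equals n+δ: 0.44·k^(0.44−1) = 0.079. Solving, k_gold = (0.44/0.079)^(1/0.56) ≈ 21.4700.
Output: y_gold = k_gold^0.44 = 21.4700^0.44 ≈ 3.8548.

y_gold ≈ 3.8548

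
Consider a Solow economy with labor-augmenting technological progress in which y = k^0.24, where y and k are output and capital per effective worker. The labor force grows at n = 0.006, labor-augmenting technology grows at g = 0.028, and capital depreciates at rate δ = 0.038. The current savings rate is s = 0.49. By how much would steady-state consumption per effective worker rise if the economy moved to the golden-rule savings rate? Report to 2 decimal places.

Δc ≈ 0.18

Break-even investment rate: n + g + δ = 0.006 + 0.028 + 0.038 = 0.072.
Current steady state (s = 0.49): k* = (0.49/0.072)^(1/0.76) ≈ 12.4702, y* = 12.4702^0.24 ≈ 1.8324, c* = (1−0.49)·1.8324 ≈ 0.9345.
Setting f'(k) = n+g+δ gives 0.24·k^(0.24−1) = 0.072, hence k_gold = (0.24/0.072)^(1/0.76) ≈ 4.8753.
y_gold = 4.8753^0.24 ≈ 1.4626, c_gold = y_gold − 0.072·k_gold ≈ 1.1116.
Gain: Δc = 1.1116 − 0.9345 ≈ 0.1771.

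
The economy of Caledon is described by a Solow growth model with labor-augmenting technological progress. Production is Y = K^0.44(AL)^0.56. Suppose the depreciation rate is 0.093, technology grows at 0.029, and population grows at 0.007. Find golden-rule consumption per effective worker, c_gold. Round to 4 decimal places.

n + g + δ = 0.007 + 0.029 + 0.093 = 0.129.
Maximizing c = f(k) − (n+g+δ)·k gives f'(k) = n+g+δ, i.e. 0.44·k^(0.44−1) = 0.129, so k_gold = (0.44/0.129)^(1/0.56) ≈ 8.9442.
y_gold = 8.9442^0.44 ≈ 2.6223.
c_gold = y_gold − (n+g+δ)·k_gold = 2.6223 − 0.129·8.9442 ≈ 1.4685.

c_gold ≈ 1.4685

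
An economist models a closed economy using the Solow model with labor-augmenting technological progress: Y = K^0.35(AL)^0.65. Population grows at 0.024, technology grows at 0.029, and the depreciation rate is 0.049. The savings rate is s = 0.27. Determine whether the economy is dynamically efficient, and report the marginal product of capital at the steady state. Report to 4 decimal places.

The effective depreciation rate is n + g + δ = 0.024 + 0.029 + 0.049 = 0.102.
Steady-state k*: s·k^0.35 = 0.102·k gives k* = (0.27/0.102)^(1/0.65) ≈ 4.4710.
MPK = 0.35·4.4710^(-0.65) ≈ 0.1322.
MPK > n+g+δ = 0.102, so the economy is dynamically efficient (under-saving).

dynamically efficient; MPK ≈ 0.1322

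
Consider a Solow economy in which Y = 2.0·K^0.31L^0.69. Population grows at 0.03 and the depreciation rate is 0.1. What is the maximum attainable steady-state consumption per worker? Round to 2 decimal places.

n + δ = 0.03 + 0.1 = 0.13.
Setting f'(k) = n+δ gives 0.31·2.0·k^(0.31−1) = 0.13, hence k_gold = (0.31·2.0/0.13)^(1/0.69) ≈ 9.6218.
y_gold = 2.0·9.6218^0.31 ≈ 4.0350.
c_gold = y_gold − (n+δ)·k_gold = 4.0350 − 0.13·9.6218 ≈ 2.7841.

c_gold ≈ 2.78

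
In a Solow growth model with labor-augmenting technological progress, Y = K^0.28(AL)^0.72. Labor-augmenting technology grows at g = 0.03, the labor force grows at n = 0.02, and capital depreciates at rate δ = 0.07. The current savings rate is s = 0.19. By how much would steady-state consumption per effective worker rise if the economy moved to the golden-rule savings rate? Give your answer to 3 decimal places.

Capital per effective worker breaks even when investment replaces (n + g + δ)·k; here n + g + δ = 0.12.
Current steady state (s = 0.19): k* = (0.19/0.12)^(1/0.72) ≈ 1.8931, y* = 1.8931^0.28 ≈ 1.1957, c* = (1−0.19)·1.1957 ≈ 0.9685.
Golden rule sets MPK = n+g+δ: 0.28·k^(0.28−1) = 0.12, so k_gold = (0.28/0.12)^(1/0.72) ≈ 3.2440.
y_gold = 3.2440^0.28 ≈ 1.3903, c_gold = y_gold − 0.12·k_gold ≈ 1.0010.
Gain: Δc = 1.0010 − 0.9685 ≈ 0.0325.

Δc ≈ 0.033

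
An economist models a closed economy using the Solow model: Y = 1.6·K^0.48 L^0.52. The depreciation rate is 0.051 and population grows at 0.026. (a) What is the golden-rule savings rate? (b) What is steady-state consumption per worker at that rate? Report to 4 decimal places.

n + δ = 0.026 + 0.051 = 0.077.
For Cobb-Douglas, s_gold equals capital's share: s_gold = 0.48.
At the golden rule the marginal product of capital equals n+δ: 0.48·1.6·k^(0.48−1) = 0.077. Solving, k_gold = (0.48·1.6/0.077)^(1/0.52) ≈ 83.3498.
y_gold = 1.6·83.3498^0.48 ≈ 13.3707; c_gold = (1−0.48)·y_gold ≈ 6.9528.

(a) s_gold = 0.4800; (b) c_gold ≈ 6.9528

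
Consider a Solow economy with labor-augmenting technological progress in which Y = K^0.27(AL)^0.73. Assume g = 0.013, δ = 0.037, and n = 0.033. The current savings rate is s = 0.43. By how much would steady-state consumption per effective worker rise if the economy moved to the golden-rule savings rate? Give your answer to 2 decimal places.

The effective depreciation rate is n + g + δ = 0.033 + 0.013 + 0.037 = 0.083.
Current steady state (s = 0.43): k* = (0.43/0.083)^(1/0.73) ≈ 9.5196, y* = 9.5196^0.27 ≈ 1.8375, c* = (1−0.43)·1.8375 ≈ 1.0474.
Setting f'(k) = n+g+δ gives 0.27·k^(0.27−1) = 0.083, hence k_gold = (0.27/0.083)^(1/0.73) ≈ 5.0322.
y_gold = 5.0322^0.27 ≈ 1.5469, c_gold = y_gold − 0.083·k_gold ≈ 1.1293.
Gain: Δc = 1.1293 − 1.0474 ≈ 0.0819.

Δc ≈ 0.08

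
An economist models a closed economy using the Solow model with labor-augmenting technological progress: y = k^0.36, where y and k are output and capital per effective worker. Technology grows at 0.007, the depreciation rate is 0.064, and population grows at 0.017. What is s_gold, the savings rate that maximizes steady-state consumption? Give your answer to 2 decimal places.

s_gold = 0.36

The effective depreciation rate is n + g + δ = 0.017 + 0.007 + 0.064 = 0.088.
At the golden rule MPK = n+g+δ, and in any Cobb-Douglas steady state s = (n+g+δ)·k/y = MPK·k/y = capital's share 0.36.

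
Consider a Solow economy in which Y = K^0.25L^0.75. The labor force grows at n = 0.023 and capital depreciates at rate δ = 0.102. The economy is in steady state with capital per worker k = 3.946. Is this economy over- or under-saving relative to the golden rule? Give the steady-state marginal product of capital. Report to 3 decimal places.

The effective depreciation rate is n + δ = 0.023 + 0.102 = 0.125.
MPK = 0.25·k^(0.25−1) = 0.25·3.946^(-0.75) ≈ 0.0893.
MPK < 0.125, so the economy is dynamically inefficient (over-saving).

over-saving; MPK ≈ 0.089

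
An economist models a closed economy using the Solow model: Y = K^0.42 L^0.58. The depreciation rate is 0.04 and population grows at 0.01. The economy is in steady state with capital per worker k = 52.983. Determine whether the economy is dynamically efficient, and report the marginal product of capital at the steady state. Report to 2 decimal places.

dynamically inefficient; MPK ≈ 0.04

Break-even investment rate: n + δ = 0.01 + 0.04 = 0.05.
MPK = 0.42·k^(0.42−1) = 0.42·52.983^(-0.58) ≈ 0.0420.
MPK < 0.05, so the economy is dynamically inefficient (over-saving).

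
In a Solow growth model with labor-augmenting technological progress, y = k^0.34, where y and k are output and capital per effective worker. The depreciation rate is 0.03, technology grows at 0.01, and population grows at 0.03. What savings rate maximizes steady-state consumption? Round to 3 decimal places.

s_gold = 0.340

Capital per effective worker breaks even when investment replaces (n + g + δ)·k; here n + g + δ = 0.07.
At the golden rule MPK = n+g+δ, and in any Cobb-Douglas steady state s = (n+g+δ)·k/y = MPK·k/y = capital's share 0.34.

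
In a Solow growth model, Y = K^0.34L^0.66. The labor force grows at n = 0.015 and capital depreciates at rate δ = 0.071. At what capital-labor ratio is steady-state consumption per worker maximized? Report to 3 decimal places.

Break-even investment rate: n + δ = 0.015 + 0.071 = 0.086.
Setting f'(k) = n+δ gives 0.34·k^(0.34−1) = 0.086, hence k_gold = (0.34/0.086)^(1/0.66) ≈ 8.0263.

k_gold ≈ 8.026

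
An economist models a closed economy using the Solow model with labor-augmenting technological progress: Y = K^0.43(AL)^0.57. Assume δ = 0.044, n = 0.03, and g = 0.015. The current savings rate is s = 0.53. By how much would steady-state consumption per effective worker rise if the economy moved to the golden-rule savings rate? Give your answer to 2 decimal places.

Δc ≈ 0.06

Capital per effective worker breaks even when investment replaces (n + g + δ)·k; here n + g + δ = 0.089.
Current steady state (s = 0.53): k* = (0.53/0.089)^(1/0.57) ≈ 22.8796, y* = 22.8796^0.43 ≈ 3.8421, c* = (1−0.53)·3.8421 ≈ 1.8058.
Setting f'(k) = n+g+δ gives 0.43·k^(0.43−1) = 0.089, hence k_gold = (0.43/0.089)^(1/0.57) ≈ 15.8540.
y_gold = 15.8540^0.43 ≈ 3.2814, c_gold = y_gold − 0.089·k_gold ≈ 1.8704.
Gain: Δc = 1.8704 − 1.8058 ≈ 0.0646.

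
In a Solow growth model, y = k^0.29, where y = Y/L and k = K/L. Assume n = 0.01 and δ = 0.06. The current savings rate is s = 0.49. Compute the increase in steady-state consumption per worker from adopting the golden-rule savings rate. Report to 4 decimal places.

Capital per worker breaks even when investment replaces (n + δ)·k; here n + δ = 0.07.
Current steady state (s = 0.49): k* = (0.49/0.07)^(1/0.71) ≈ 15.4981, y* = 15.4981^0.29 ≈ 2.2140, c* = (1−0.49)·2.2140 ≈ 1.1291.
Setting f'(k) = n+δ gives 0.29·k^(0.29−1) = 0.07, hence k_gold = (0.29/0.07)^(1/0.71) ≈ 7.4035.
y_gold = 7.4035^0.29 ≈ 1.7870, c_gold = y_gold − 0.07·k_gold ≈ 1.2688.
Gain: Δc = 1.2688 − 1.1291 ≈ 0.1397.

Δc ≈ 0.1397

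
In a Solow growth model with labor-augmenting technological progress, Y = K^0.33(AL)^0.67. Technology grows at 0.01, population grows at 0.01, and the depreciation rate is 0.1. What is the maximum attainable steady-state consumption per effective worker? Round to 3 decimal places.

c_gold ≈ 1.103

The effective depreciation rate is n + g + δ = 0.01 + 0.01 + 0.1 = 0.12.
At the golden rule the marginal product of capital equals n+g+δ: 0.33·k^(0.33−1) = 0.12. Solving, k_gold = (0.33/0.12)^(1/0.67) ≈ 4.5261.
y_gold = 4.5261^0.33 ≈ 1.6458.
c_gold = y_gold − (n+g+δ)·k_gold = 1.6458 − 0.12·4.5261 ≈ 1.1027.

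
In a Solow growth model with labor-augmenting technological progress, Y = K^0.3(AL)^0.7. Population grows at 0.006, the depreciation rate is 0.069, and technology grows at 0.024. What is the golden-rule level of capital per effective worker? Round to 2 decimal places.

k_gold ≈ 4.87

The effective depreciation rate is n + g + δ = 0.006 + 0.024 + 0.069 = 0.099.
Golden rule sets MPK = n+g+δ: 0.3·k^(0.3−1) = 0.099, so k_gold = (0.3/0.099)^(1/0.7) ≈ 4.8735.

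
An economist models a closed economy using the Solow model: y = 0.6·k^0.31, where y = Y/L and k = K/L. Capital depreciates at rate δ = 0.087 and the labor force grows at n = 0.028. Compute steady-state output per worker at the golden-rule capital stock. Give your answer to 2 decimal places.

The effective depreciation rate is n + δ = 0.028 + 0.087 = 0.115.
At the golden rule the marginal product of capital equals n+δ: 0.31·0.6·k^(0.31−1) = 0.115. Solving, k_gold = (0.31·0.6/0.115)^(1/0.69) ≈ 2.0074.
Output: y_gold = 0.6·k_gold^0.31 = 0.6·2.0074^0.31 ≈ 0.7447.

y_gold ≈ 0.74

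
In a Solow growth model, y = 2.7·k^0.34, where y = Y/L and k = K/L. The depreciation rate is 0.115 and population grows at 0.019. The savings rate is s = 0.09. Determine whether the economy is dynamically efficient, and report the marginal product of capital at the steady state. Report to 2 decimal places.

Break-even investment rate: n + δ = 0.019 + 0.115 = 0.134.
Steady-state k*: s·A·k^0.34 = 0.134·k gives k* = (0.09·2.7/0.134)^(1/0.66) ≈ 2.4642.
MPK = 0.34·2.7·2.4642^(-0.66) ≈ 0.5062.
MPK > n+δ = 0.134, so the economy is dynamically efficient (under-saving).

dynamically efficient; MPK ≈ 0.51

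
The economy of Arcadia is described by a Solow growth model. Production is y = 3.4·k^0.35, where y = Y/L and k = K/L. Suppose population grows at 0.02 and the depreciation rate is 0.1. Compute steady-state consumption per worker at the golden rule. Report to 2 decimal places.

c_gold ≈ 7.60

The effective depreciation rate is n + δ = 0.02 + 0.1 = 0.12.
Maximizing c = f(k) − (n+δ)·k gives f'(k) = n+δ, i.e. 0.35·3.4·k^(0.35−1) = 0.12, so k_gold = (0.35·3.4/0.12)^(1/0.65) ≈ 34.1091.
y_gold = 3.4·34.1091^0.35 ≈ 11.6946.
c_gold = y_gold − (n+δ)·k_gold = 11.6946 − 0.12·34.1091 ≈ 7.6015.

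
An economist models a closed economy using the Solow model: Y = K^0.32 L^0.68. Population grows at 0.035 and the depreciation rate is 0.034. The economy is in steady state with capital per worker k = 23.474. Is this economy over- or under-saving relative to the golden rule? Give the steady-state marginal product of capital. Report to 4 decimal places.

The effective depreciation rate is n + δ = 0.035 + 0.034 = 0.069.
MPK = 0.32·k^(0.32−1) = 0.32·23.474^(-0.68) ≈ 0.0374.
MPK < 0.069, so the economy is dynamically inefficient (over-saving).

over-saving; MPK ≈ 0.0374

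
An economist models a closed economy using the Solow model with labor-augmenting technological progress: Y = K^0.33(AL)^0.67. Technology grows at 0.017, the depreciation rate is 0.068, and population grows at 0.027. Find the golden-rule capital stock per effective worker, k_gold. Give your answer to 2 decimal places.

Capital per effective worker breaks even when investment replaces (n + g + δ)·k; here n + g + δ = 0.112.
Setting f'(k) = n+g+δ gives 0.33·k^(0.33−1) = 0.112, hence k_gold = (0.33/0.112)^(1/0.67) ≈ 5.0170.

k_gold ≈ 5.02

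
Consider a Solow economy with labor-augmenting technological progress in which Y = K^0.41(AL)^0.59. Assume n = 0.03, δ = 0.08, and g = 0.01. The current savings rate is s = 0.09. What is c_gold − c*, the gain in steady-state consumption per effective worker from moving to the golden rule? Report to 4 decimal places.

Δc ≈ 0.6406

The effective depreciation rate is n + g + δ = 0.03 + 0.01 + 0.08 = 0.12.
Current steady state (s = 0.09): k* = (0.09/0.12)^(1/0.59) ≈ 0.6141, y* = 0.6141^0.41 ≈ 0.8188, c* = (1−0.09)·0.8188 ≈ 0.7451.
Golden rule sets MPK = n+g+δ: 0.41·k^(0.41−1) = 0.12, so k_gold = (0.41/0.12)^(1/0.59) ≈ 8.0244.
y_gold = 8.0244^0.41 ≈ 2.3486, c_gold = y_gold − 0.12·k_gold ≈ 1.3857.
Gain: Δc = 1.3857 − 0.7451 ≈ 0.6406.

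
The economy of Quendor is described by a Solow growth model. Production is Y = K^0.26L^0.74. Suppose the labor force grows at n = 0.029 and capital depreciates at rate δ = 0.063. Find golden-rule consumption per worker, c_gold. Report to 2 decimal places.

Capital per worker breaks even when investment replaces (n + δ)·k; here n + δ = 0.092.
Maximizing c = f(k) − (n+δ)·k gives f'(k) = n+δ, i.e. 0.26·k^(0.26−1) = 0.092, so k_gold = (0.26/0.092)^(1/0.74) ≈ 4.0711.
y_gold = 4.0711^0.26 ≈ 1.4405.
c_gold = y_gold − (n+δ)·k_gold = 1.4405 − 0.092·4.0711 ≈ 1.0660.

c_gold ≈ 1.07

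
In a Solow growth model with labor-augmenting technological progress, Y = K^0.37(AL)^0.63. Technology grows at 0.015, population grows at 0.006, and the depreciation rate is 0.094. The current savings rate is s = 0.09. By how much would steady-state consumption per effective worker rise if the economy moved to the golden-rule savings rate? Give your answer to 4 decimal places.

Break-even investment rate: n + g + δ = 0.006 + 0.015 + 0.094 = 0.115.
Current steady state (s = 0.09): k* = (0.09/0.115)^(1/0.63) ≈ 0.6777, y* = 0.6777^0.37 ≈ 0.8659, c* = (1−0.09)·0.8659 ≈ 0.7880.
Setting f'(k) = n+g+δ gives 0.37·k^(0.37−1) = 0.115, hence k_gold = (0.37/0.115)^(1/0.63) ≈ 6.3909.
y_gold = 6.3909^0.37 ≈ 1.9864, c_gold = y_gold − 0.115·k_gold ≈ 1.2514.
Gain: Δc = 1.2514 − 0.7880 ≈ 0.4634.

Δc ≈ 0.4634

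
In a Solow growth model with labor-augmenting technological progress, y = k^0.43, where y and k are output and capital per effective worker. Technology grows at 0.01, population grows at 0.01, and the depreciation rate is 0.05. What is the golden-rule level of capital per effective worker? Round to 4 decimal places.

k_gold ≈ 24.1605

n + g + δ = 0.01 + 0.01 + 0.05 = 0.07.
Maximizing c = f(k) − (n+g+δ)·k gives f'(k) = n+g+δ, i.e. 0.43·k^(0.43−1) = 0.07, so k_gold = (0.43/0.07)^(1/0.57) ≈ 24.1605.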